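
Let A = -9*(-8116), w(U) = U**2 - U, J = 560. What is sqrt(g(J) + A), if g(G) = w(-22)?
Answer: 5*sqrt(2942) ≈ 271.20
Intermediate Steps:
g(G) = 506 (g(G) = -22*(-1 - 22) = -22*(-23) = 506)
A = 73044
sqrt(g(J) + A) = sqrt(506 + 73044) = sqrt(73550) = 5*sqrt(2942)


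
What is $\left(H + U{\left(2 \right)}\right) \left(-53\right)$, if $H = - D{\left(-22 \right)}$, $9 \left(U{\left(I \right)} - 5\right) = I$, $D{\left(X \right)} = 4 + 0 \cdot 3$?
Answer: $- \frac{583}{9} \approx -64.778$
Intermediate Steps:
$D{\left(X \right)} = 4$ ($D{\left(X \right)} = 4 + 0 = 4$)
$U{\left(I \right)} = 5 + \frac{I}{9}$
$H = -4$ ($H = \left(-1\right) 4 = -4$)
$\left(H + U{\left(2 \right)}\right) \left(-53\right) = \left(-4 + \left(5 + \frac{1}{9} \cdot 2\right)\right) \left(-53\right) = \left(-4 + \left(5 + \frac{2}{9}\right)\right) \left(-53\right) = \left(-4 + \frac{47}{9}\right) \left(-53\right) = \frac{11}{9} \left(-53\right) = - \frac{583}{9}$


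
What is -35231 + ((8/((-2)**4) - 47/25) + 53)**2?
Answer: -81415939/2500 ≈ -32566.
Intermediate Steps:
-35231 + ((8/((-2)**4) - 47/25) + 53)**2 = -35231 + ((8/16 - 47*1/25) + 53)**2 = -35231 + ((8*(1/16) - 47/25) + 53)**2 = -35231 + ((1/2 - 47/25) + 53)**2 = -35231 + (-69/50 + 53)**2 = -35231 + (2581/50)**2 = -35231 + 6661561/2500 = -81415939/2500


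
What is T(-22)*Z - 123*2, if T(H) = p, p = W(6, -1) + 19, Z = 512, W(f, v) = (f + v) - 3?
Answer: 10506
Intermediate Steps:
W(f, v) = -3 + f + v
p = 21 (p = (-3 + 6 - 1) + 19 = 2 + 19 = 21)
T(H) = 21
T(-22)*Z - 123*2 = 21*512 - 123*2 = 10752 - 246 = 10506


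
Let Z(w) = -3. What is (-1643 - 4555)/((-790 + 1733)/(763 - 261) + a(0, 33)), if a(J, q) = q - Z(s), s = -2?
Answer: -3111396/19015 ≈ -163.63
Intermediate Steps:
a(J, q) = 3 + q (a(J, q) = q - 1*(-3) = q + 3 = 3 + q)
(-1643 - 4555)/((-790 + 1733)/(763 - 261) + a(0, 33)) = (-1643 - 4555)/((-790 + 1733)/(763 - 261) + (3 + 33)) = -6198/(943/502 + 36) = -6198/19015/502 = -6198*502/19015 = -3111396/19015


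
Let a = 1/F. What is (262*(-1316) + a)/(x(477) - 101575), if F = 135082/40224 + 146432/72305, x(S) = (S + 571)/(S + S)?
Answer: 1287534891220795656/379301180519934139 ≈ 3.3945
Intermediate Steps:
x(S) = (571 + S)/(2*S) (x(S) = (571 + S)/((2*S)) = (571 + S)*(1/(2*S)) = (571 + S)/(2*S))
F = 7828592389/1454198160 (F = 135082*(1/40224) + 146432*(1/72305) = 67541/20112 + 146432/72305 = 7828592389/1454198160 ≈ 5.3834)
a = 1454198160/7828592389 (a = 1/(7828592389/1454198160) = 1454198160/7828592389 ≈ 0.18575)
(262*(-1316) + a)/(x(477) - 101575) = (262*(-1316) + 1454198160/7828592389)/((1/2)*(571 + 477)/477 - 101575) = (-344792 + 1454198160/7828592389)/((1/2)*(1/477)*1048 - 101575) = -2699234572789928/(7828592389*(524/477 - 101575)) = -2699234572789928/(7828592389*(-48450751/477)) = -2699234572789928/7828592389*(-477/48450751) = 1287534891220795656/379301180519934139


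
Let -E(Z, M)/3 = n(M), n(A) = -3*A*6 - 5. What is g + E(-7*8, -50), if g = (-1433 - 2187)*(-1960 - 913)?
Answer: 10397575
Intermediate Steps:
n(A) = -5 - 18*A (n(A) = -18*A - 5 = -5 - 18*A)
E(Z, M) = 15 + 54*M (E(Z, M) = -3*(-5 - 18*M) = 15 + 54*M)
g = 10400260 (g = -3620*(-2873) = 10400260)
g + E(-7*8, -50) = 10400260 + (15 + 54*(-50)) = 10400260 + (15 - 2700) = 10400260 - 2685 = 10397575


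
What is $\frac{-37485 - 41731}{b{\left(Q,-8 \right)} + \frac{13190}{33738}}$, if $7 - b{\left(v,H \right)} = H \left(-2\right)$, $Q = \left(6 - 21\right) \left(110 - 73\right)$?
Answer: $\frac{668147352}{72613} \approx 9201.5$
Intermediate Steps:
$Q = -555$ ($Q = \left(-15\right) 37 = -555$)
$b{\left(v,H \right)} = 7 + 2 H$ ($b{\left(v,H \right)} = 7 - H \left(-2\right) = 7 - - 2 H = 7 + 2 H$)
$\frac{-37485 - 41731}{b{\left(Q,-8 \right)} + \frac{13190}{33738}} = \frac{-37485 - 41731}{\left(7 + 2 \left(-8\right)\right) + \frac{13190}{33738}} = - \frac{79216}{\left(7 - 16\right) + 13190 \cdot \frac{1}{33738}} = - \frac{79216}{-9 + \frac{6595}{16869}} = - \frac{79216}{- \frac{145226}{16869}} = \left(-79216\right) \left(- \frac{16869}{145226}\right) = \frac{668147352}{72613}$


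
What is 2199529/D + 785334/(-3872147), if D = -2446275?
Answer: -10438042549613/9472336402425 ≈ -1.1019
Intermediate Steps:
2199529/D + 785334/(-3872147) = 2199529/(-2446275) + 785334/(-3872147) = 2199529*(-1/2446275) + 785334*(-1/3872147) = -2199529/2446275 - 785334/3872147 = -10438042549613/9472336402425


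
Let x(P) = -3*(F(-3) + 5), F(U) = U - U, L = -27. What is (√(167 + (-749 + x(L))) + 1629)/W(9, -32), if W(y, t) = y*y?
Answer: 181/9 + I*√597/81 ≈ 20.111 + 0.30165*I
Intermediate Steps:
F(U) = 0
x(P) = -15 (x(P) = -3*(0 + 5) = -3*5 = -15)
W(y, t) = y²
(√(167 + (-749 + x(L))) + 1629)/W(9, -32) = (√(167 + (-749 - 15)) + 1629)/(9²) = (√(167 - 764) + 1629)/81 = (√(-597) + 1629)*(1/81) = (I*√597 + 1629)*(1/81) = (1629 + I*√597)*(1/81) = 181/9 + I*√597/81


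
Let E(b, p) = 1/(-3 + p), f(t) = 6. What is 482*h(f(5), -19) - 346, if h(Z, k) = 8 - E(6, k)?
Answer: 38851/11 ≈ 3531.9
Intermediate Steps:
h(Z, k) = 8 - 1/(-3 + k)
482*h(f(5), -19) - 346 = 482*((-25 + 8*(-19))/(-3 - 19)) - 346 = 482*((-25 - 152)/(-22)) - 346 = 482*(-1/22*(-177)) - 346 = 482*(177/22) - 346 = 42657/11 - 346 = 38851/11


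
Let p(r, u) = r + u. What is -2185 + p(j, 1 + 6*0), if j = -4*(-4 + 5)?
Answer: -2188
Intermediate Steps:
j = -4 (j = -4*1 = -4)
-2185 + p(j, 1 + 6*0) = -2185 + (-4 + (1 + 6*0)) = -2185 + (-4 + (1 + 0)) = -2185 + (-4 + 1) = -2185 - 3 = -2188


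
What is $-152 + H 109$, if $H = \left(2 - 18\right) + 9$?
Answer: $-915$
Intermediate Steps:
$H = -7$ ($H = -16 + 9 = -7$)
$-152 + H 109 = -152 - 763 = -915$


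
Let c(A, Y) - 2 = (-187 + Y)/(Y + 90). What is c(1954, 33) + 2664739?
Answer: 327762989/123 ≈ 2.6647e+6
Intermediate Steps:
c(A, Y) = 2 + (-187 + Y)/(90 + Y) (c(A, Y) = 2 + (-187 + Y)/(Y + 90) = 2 + (-187 + Y)/(90 + Y))
c(1954, 33) + 2664739 = (-7 + 3*33)/(90 + 33) + 2664739 = (-7 + 99)/123 + 2664739 = (1/123)*92 + 2664739 = 92/123 + 2664739 = 327762989/123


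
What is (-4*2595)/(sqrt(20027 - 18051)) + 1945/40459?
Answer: 1945/40459 - 2595*sqrt(494)/247 ≈ -233.46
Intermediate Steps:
(-4*2595)/(sqrt(20027 - 18051)) + 1945/40459 = -10380*sqrt(494)/988 + 1945*(1/40459) = -10380*sqrt(494)/988 + 1945/40459 = -2595*sqrt(494)/247 + 1945/40459 = 1945/40459 - 2595*sqrt(494)/247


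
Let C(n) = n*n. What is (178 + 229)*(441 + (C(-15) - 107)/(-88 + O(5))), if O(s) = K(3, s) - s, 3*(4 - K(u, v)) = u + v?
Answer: 4474077/25 ≈ 1.7896e+5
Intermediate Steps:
K(u, v) = 4 - u/3 - v/3 (K(u, v) = 4 - (u + v)/3 = 4 + (-u/3 - v/3) = 4 - u/3 - v/3)
O(s) = 3 - 4*s/3 (O(s) = (4 - ⅓*3 - s/3) - s = (4 - 1 - s/3) - s = (3 - s/3) - s = 3 - 4*s/3)
C(n) = n²
(178 + 229)*(441 + (C(-15) - 107)/(-88 + O(5))) = (178 + 229)*(441 + ((-15)² - 107)/(-88 + (3 - 4/3*5))) = 407*(441 + (225 - 107)/(-88 + (3 - 20/3))) = 407*(441 + 118/(-88 - 11/3)) = 407*(441 + 118/(-275/3)) = 407*(441 + 118*(-3/275)) = 407*(441 - 354/275) = 407*(120921/275) = 4474077/25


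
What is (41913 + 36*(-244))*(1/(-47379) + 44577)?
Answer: 23322967090326/15793 ≈ 1.4768e+9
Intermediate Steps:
(41913 + 36*(-244))*(1/(-47379) + 44577) = (41913 - 8784)*(-1/47379 + 44577) = 33129*(2112013682/47379) = 23322967090326/15793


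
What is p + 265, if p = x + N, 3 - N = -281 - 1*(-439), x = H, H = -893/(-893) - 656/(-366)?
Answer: 20641/183 ≈ 112.79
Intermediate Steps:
H = 511/183 (H = -893*(-1/893) - 656*(-1/366) = 1 + 328/183 = 511/183 ≈ 2.7924)
x = 511/183 ≈ 2.7924
N = -155 (N = 3 - (-281 - 1*(-439)) = 3 - (-281 + 439) = 3 - 1*158 = 3 - 158 = -155)
p = -27854/183 (p = 511/183 - 155 = -27854/183 ≈ -152.21)
p + 265 = -27854/183 + 265 = 20641/183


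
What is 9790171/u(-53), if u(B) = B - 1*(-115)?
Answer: 9790171/62 ≈ 1.5791e+5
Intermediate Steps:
u(B) = 115 + B (u(B) = B + 115 = 115 + B)
9790171/u(-53) = 9790171/(115 - 53) = 9790171/62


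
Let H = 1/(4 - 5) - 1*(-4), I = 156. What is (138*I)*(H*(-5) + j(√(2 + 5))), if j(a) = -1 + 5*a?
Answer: -344448 + 107640*√7 ≈ -59659.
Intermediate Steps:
H = 3 (H = 1/(-1) + 4 = -1 + 4 = 3)
(138*I)*(H*(-5) + j(√(2 + 5))) = (138*156)*(3*(-5) + (-1 + 5*√(2 + 5))) = 21528*(-15 + (-1 + 5*√7)) = 21528*(-16 + 5*√7) = -344448 + 107640*√7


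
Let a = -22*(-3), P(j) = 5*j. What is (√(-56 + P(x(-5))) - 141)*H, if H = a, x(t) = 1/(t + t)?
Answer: -9306 + 33*I*√226 ≈ -9306.0 + 496.1*I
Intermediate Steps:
x(t) = 1/(2*t)
a = 66
H = 66
(√(-56 + P(x(-5))) - 141)*H = (√(-56 + 5*((½)/(-5))) - 141)*66 = (√(-56 + 5*((½)*(-⅕))) - 141)*66 = (√(-56 + 5*(-⅒)) - 141)*66 = (√(-56 - ½) - 141)*66 = (√(-113/2) - 141)*66 = (I*√226/2 - 141)*66 = (-141 + I*√226/2)*66 = -9306 + 33*I*√226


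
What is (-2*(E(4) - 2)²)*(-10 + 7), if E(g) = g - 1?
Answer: 6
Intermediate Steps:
E(g) = -1 + g
(-2*(E(4) - 2)²)*(-10 + 7) = (-2*((-1 + 4) - 2)²)*(-10 + 7) = -2*(3 - 2)²*(-3) = -2*1²*(-3) = -2*1*(-3) = -2*(-3) = 6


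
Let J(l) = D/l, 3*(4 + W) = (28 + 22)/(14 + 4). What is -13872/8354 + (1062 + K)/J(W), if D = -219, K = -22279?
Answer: -7396755515/24698601 ≈ -299.48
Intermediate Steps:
W = -83/27 (W = -4 + ((28 + 22)/(14 + 4))/3 = -4 + (50/18)/3 = -4 + (50*(1/18))/3 = -4 + (1/3)*(25/9) = -4 + 25/27 = -83/27 ≈ -3.0741)
J(l) = -219/l
-13872/8354 + (1062 + K)/J(W) = -13872/8354 + (1062 - 22279)/((-219/(-83/27))) = -13872*1/8354 - 21217/((-219*(-27/83))) = -6936/4177 - 21217/5913/83 = -6936/4177 - 21217*83/5913 = -6936/4177 - 1761011/5913 = -7396755515/24698601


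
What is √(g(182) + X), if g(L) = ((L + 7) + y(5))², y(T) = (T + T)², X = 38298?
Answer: √121819 ≈ 349.03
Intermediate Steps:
y(T) = 4*T² (y(T) = (2*T)² = 4*T²)
g(L) = (107 + L)² (g(L) = ((L + 7) + 4*5²)² = ((7 + L) + 4*25)² = ((7 + L) + 100)² = (107 + L)²)
√(g(182) + X) = √((107 + 182)² + 38298) = √(289² + 38298) = √(83521 + 38298) = √121819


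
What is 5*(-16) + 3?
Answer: -77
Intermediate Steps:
5*(-16) + 3 = -80 + 3 = -77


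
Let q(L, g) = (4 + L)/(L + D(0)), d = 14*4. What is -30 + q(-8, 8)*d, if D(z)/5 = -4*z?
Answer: -2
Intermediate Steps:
d = 56
D(z) = -20*z (D(z) = 5*(-4*z) = -20*z)
q(L, g) = (4 + L)/L (q(L, g) = (4 + L)/(L - 20*0) = (4 + L)/(L + 0) = (4 + L)/L)
-30 + q(-8, 8)*d = -30 + ((4 - 8)/(-8))*56 = -30 - ⅛*(-4)*56 = -30 + (½)*56 = -30 + 28 = -2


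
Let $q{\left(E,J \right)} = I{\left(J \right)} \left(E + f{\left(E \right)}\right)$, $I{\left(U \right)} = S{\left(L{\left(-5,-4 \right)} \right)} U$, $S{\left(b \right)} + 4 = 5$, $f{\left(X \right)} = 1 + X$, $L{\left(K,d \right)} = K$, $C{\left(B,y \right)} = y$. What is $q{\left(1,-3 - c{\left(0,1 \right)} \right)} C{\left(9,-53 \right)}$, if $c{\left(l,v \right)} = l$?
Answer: $477$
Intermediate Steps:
$S{\left(b \right)} = 1$ ($S{\left(b \right)} = -4 + 5 = 1$)
$I{\left(U \right)} = U$ ($I{\left(U \right)} = 1 U = U$)
$q{\left(E,J \right)} = J \left(1 + 2 E\right)$ ($q{\left(E,J \right)} = J \left(E + \left(1 + E\right)\right) = J \left(1 + 2 E\right)$)
$q{\left(1,-3 - c{\left(0,1 \right)} \right)} C{\left(9,-53 \right)} = \left(-3 - 0\right) \left(1 + 2 \cdot 1\right) \left(-53\right) = \left(-3 + 0\right) \left(1 + 2\right) \left(-53\right) = \left(-3\right) 3 \left(-53\right) = \left(-9\right) \left(-53\right) = 477$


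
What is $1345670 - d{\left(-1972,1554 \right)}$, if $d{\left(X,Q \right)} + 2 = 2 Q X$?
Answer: $7474648$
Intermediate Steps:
$d{\left(X,Q \right)} = -2 + 2 Q X$
$1345670 - d{\left(-1972,1554 \right)} = 1345670 - \left(-2 + 2 \cdot 1554 \left(-1972\right)\right) = 1345670 - \left(-2 - 6128976\right) = 1345670 - -6128978 = 1345670 + 6128978 = 7474648$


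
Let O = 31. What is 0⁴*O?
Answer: 0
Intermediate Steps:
0⁴*O = 0⁴*31 = 0*31 = 0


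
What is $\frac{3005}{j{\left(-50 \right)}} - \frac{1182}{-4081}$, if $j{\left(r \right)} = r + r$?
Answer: $- \frac{2429041}{81620} \approx -29.76$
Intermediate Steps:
$j{\left(r \right)} = 2 r$
$\frac{3005}{j{\left(-50 \right)}} - \frac{1182}{-4081} = \frac{3005}{2 \left(-50\right)} - \frac{1182}{-4081} = \frac{3005}{-100} - - \frac{1182}{4081} = 3005 \left(- \frac{1}{100}\right) + \frac{1182}{4081} = - \frac{601}{20} + \frac{1182}{4081} = - \frac{2429041}{81620}$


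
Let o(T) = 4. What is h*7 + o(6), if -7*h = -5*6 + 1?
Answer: 33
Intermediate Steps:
h = 29/7 (h = -(-5*6 + 1)/7 = -(-30 + 1)/7 = -1/7*(-29) = 29/7 ≈ 4.1429)
h*7 + o(6) = (29/7)*7 + 4 = 29 + 4 = 33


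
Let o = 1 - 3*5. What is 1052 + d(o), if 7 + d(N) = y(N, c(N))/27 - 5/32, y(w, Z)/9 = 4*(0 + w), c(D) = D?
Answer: 98513/96 ≈ 1026.2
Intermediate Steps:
y(w, Z) = 36*w (y(w, Z) = 9*(4*(0 + w)) = 9*(4*w) = 36*w)
o = -14 (o = 1 - 15 = -14)
d(N) = -229/32 + 4*N/3 (d(N) = -7 + ((36*N)/27 - 5/32) = -7 + ((36*N)*(1/27) - 5*1/32) = -7 + (4*N/3 - 5/32) = -7 + (-5/32 + 4*N/3) = -229/32 + 4*N/3)
1052 + d(o) = 1052 + (-229/32 + (4/3)*(-14)) = 1052 + (-229/32 - 56/3) = 1052 - 2479/96 = 98513/96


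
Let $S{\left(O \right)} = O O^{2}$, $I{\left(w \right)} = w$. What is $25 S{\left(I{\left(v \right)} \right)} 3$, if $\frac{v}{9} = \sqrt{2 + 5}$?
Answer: $382725 \sqrt{7} \approx 1.0126 \cdot 10^{6}$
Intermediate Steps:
$v = 9 \sqrt{7}$ ($v = 9 \sqrt{2 + 5} = 9 \sqrt{7} \approx 23.812$)
$S{\left(O \right)} = O^{3}$
$25 S{\left(I{\left(v \right)} \right)} 3 = 25 \left(9 \sqrt{7}\right)^{3} \cdot 3 = 25 \cdot 5103 \sqrt{7} \cdot 3 = 127575 \sqrt{7} \cdot 3 = 382725 \sqrt{7}$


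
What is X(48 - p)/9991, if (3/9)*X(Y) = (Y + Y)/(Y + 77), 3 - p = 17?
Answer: 372/1388749 ≈ 0.00026787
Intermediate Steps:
p = -14 (p = 3 - 1*17 = 3 - 17 = -14)
X(Y) = 6*Y/(77 + Y) (X(Y) = 3*((Y + Y)/(Y + 77)) = 3*((2*Y)/(77 + Y)) = 3*(2*Y/(77 + Y)) = 6*Y/(77 + Y))
X(48 - p)/9991 = (6*(48 - 1*(-14))/(77 + (48 - 1*(-14))))/9991 = (6*(48 + 14)/(77 + (48 + 14)))*(1/9991) = (6*62/(77 + 62))*(1/9991) = (6*62/139)*(1/9991) = (6*62*(1/139))*(1/9991) = (372/139)*(1/9991) = 372/1388749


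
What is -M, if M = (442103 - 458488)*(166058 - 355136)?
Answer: -3098043030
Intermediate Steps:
M = 3098043030 (M = -16385*(-189078) = 3098043030)
-M = -1*3098043030 = -3098043030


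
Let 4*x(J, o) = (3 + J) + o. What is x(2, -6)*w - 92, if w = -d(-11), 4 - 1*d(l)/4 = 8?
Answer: -96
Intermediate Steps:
d(l) = -16 (d(l) = 16 - 4*8 = 16 - 32 = -16)
x(J, o) = 3/4 + J/4 + o/4 (x(J, o) = ((3 + J) + o)/4 = (3 + J + o)/4 = 3/4 + J/4 + o/4)
w = 16 (w = -1*(-16) = 16)
x(2, -6)*w - 92 = (3/4 + (1/4)*2 + (1/4)*(-6))*16 - 92 = (3/4 + 1/2 - 3/2)*16 - 92 = -1/4*16 - 92 = -4 - 92 = -96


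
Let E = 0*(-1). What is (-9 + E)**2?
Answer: 81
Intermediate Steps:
E = 0
(-9 + E)**2 = (-9 + 0)**2 = (-9)**2 = 81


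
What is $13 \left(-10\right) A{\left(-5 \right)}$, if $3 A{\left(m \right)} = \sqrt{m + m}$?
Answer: $- \frac{130 i \sqrt{10}}{3} \approx - 137.03 i$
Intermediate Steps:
$A{\left(m \right)} = \frac{\sqrt{2} \sqrt{m}}{3}$ ($A{\left(m \right)} = \frac{\sqrt{m + m}}{3} = \frac{\sqrt{2 m}}{3} = \frac{\sqrt{2} \sqrt{m}}{3}$)
$13 \left(-10\right) A{\left(-5 \right)} = 13 \left(-10\right) \frac{\sqrt{2} \sqrt{-5}}{3} = - 130 \frac{\sqrt{2} i \sqrt{5}}{3} = - 130 \frac{i \sqrt{10}}{3} = - \frac{130 i \sqrt{10}}{3}$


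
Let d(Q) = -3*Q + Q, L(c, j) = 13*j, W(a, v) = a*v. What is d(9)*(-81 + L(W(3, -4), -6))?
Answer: 2862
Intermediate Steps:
d(Q) = -2*Q
d(9)*(-81 + L(W(3, -4), -6)) = (-2*9)*(-81 + 13*(-6)) = -18*(-81 - 78) = -18*(-159) = 2862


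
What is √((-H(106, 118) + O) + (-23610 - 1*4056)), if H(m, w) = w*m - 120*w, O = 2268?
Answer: I*√23746 ≈ 154.1*I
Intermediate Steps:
H(m, w) = -120*w + m*w (H(m, w) = m*w - 120*w = -120*w + m*w)
√((-H(106, 118) + O) + (-23610 - 1*4056)) = √((-118*(-120 + 106) + 2268) + (-23610 - 1*4056)) = √((-118*(-14) + 2268) + (-23610 - 4056)) = √((-1*(-1652) + 2268) - 27666) = √((1652 + 2268) - 27666) = √(3920 - 27666) = √(-23746) = I*√23746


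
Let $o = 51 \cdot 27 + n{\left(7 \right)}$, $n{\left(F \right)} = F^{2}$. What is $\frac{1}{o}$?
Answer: $\frac{1}{1426} \approx 0.00070126$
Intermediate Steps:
$o = 1426$ ($o = 51 \cdot 27 + 7^{2} = 1377 + 49 = 1426$)
$\frac{1}{o} = \frac{1}{1426}$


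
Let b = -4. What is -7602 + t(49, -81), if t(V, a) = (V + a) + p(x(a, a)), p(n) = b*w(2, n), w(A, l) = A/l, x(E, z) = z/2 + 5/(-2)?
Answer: -328254/43 ≈ -7633.8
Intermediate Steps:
x(E, z) = -5/2 + z/2 (x(E, z) = z*(½) + 5*(-½) = z/2 - 5/2 = -5/2 + z/2)
p(n) = -8/n
t(V, a) = V + a - 8/(-5/2 + a/2) (t(V, a) = (V + a) - 8/(-5/2 + a/2) = V + a - 8/(-5/2 + a/2))
-7602 + t(49, -81) = -7602 + (-16 + (-5 - 81)*(49 - 81))/(-5 - 81) = -7602 + (-16 - 86*(-32))/(-86) = -7602 - (-16 + 2752)/86 = -7602 - 1/86*2736 = -7602 - 1368/43 = -328254/43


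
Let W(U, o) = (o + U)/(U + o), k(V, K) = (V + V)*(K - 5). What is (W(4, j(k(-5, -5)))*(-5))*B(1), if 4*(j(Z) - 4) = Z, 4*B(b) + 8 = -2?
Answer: 25/2 ≈ 12.500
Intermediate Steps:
k(V, K) = 2*V*(-5 + K) (k(V, K) = (2*V)*(-5 + K) = 2*V*(-5 + K))
B(b) = -5/2 (B(b) = -2 + (1/4)*(-2) = -2 - 1/2 = -5/2)
j(Z) = 4 + Z/4
W(U, o) = 1 (W(U, o) = (U + o)/(U + o) = 1)
(W(4, j(k(-5, -5)))*(-5))*B(1) = (1*(-5))*(-5/2) = -5*(-5/2) = 25/2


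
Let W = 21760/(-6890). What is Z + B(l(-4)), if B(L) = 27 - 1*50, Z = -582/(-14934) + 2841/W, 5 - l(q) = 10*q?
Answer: -4996448961/5416064 ≈ -922.52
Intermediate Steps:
W = -2176/689 (W = 21760*(-1/6890) = -2176/689 ≈ -3.1582)
l(q) = 5 - 10*q
Z = -4871879489/5416064 (Z = -582/(-14934) + 2841/(-2176/689) = -582*(-1/14934) + 2841*(-689/2176) = 97/2489 - 1957449/2176 = -4871879489/5416064 ≈ -899.52)
B(L) = -23 (B(L) = 27 - 50 = -23)
Z + B(l(-4)) = -4871879489/5416064 - 23 = -4996448961/5416064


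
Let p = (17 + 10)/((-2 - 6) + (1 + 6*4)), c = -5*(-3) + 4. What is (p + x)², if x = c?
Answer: 122500/289 ≈ 423.88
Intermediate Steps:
c = 19 (c = 15 + 4 = 19)
p = 27/17 (p = 27/(-8 + (1 + 24)) = 27/(-8 + 25) = 27/17 ≈ 1.5882)
x = 19
(p + x)² = (27/17 + 19)² = (350/17)² = 122500/289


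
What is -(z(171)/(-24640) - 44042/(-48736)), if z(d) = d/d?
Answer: -33910817/37526720 ≈ -0.90364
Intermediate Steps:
z(d) = 1
-(z(171)/(-24640) - 44042/(-48736)) = -(1/(-24640) - 44042/(-48736)) = -(1*(-1/24640) - 44042*(-1/48736)) = -(-1/24640 + 22021/24368) = -1*33910817/37526720 = -33910817/37526720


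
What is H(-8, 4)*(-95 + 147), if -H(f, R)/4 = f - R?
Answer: 2496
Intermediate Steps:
H(f, R) = -4*f + 4*R (H(f, R) = -4*(f - R) = -4*f + 4*R)
H(-8, 4)*(-95 + 147) = (-4*(-8) + 4*4)*(-95 + 147) = (32 + 16)*52 = 48*52 = 2496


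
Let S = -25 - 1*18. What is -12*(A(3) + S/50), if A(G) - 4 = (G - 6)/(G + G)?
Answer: -792/25 ≈ -31.680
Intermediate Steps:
S = -43 (S = -25 - 18 = -43)
A(G) = 4 + (-6 + G)/(2*G) (A(G) = 4 + (G - 6)/(G + G) = 4 + (-6 + G)/((2*G)) = 4 + (-6 + G)*(1/(2*G)) = 4 + (-6 + G)/(2*G))
-12*(A(3) + S/50) = -12*((9/2 - 3/3) - 43/50) = -12*((9/2 - 3*⅓) - 43*1/50) = -12*((9/2 - 1) - 43/50) = -12*(7/2 - 43/50) = -12*66/25 = -792/25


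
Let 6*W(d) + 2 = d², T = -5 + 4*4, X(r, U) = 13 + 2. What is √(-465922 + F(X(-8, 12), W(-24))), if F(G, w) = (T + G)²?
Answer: 3*I*√51694 ≈ 682.09*I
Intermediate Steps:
X(r, U) = 15
T = 11 (T = -5 + 16 = 11)
W(d) = -⅓ + d²/6
F(G, w) = (11 + G)²
√(-465922 + F(X(-8, 12), W(-24))) = √(-465922 + (11 + 15)²) = √(-465922 + 26²) = √(-465922 + 676) = √(-465246) = 3*I*√51694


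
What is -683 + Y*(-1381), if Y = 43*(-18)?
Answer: 1068211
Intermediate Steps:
Y = -774
-683 + Y*(-1381) = -683 - 774*(-1381) = -683 + 1068894 = 1068211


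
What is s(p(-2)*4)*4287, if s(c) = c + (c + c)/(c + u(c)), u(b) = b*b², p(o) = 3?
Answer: 7467954/145 ≈ 51503.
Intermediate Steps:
u(b) = b³
s(c) = c + 2*c/(c + c³) (s(c) = c + (c + c)/(c + c³) = c + (2*c)/(c + c³) = c + 2*c/(c + c³))
s(p(-2)*4)*4287 = ((2 + 3*4 + (3*4)³)/(1 + (3*4)²))*4287 = ((2 + 12 + 12³)/(1 + 12²))*4287 = ((2 + 12 + 1728)/(1 + 144))*4287 = (1742/145)*4287 = 7467954/145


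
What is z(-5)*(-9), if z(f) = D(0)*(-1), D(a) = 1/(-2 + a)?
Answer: -9/2 ≈ -4.5000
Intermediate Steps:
z(f) = 1/2 (z(f) = -1/(-2 + 0) = -1/(-2) = -1/2*(-1) = 1/2)
z(-5)*(-9) = (1/2)*(-9) = -9/2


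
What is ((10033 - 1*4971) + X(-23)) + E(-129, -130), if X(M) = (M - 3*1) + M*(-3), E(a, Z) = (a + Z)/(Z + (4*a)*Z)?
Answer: 341779491/66950 ≈ 5105.0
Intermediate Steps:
E(a, Z) = (Z + a)/(Z + 4*Z*a)
X(M) = -3 - 2*M (X(M) = (M - 3) - 3*M = (-3 + M) - 3*M = -3 - 2*M)
((10033 - 1*4971) + X(-23)) + E(-129, -130) = ((10033 - 1*4971) + (-3 - 2*(-23))) + (-130 - 129)/((-130)*(1 + 4*(-129))) = ((10033 - 4971) + (-3 + 46)) - 1/130*(-259)/(1 - 516) = (5062 + 43) - 1/130*(-259)/(-515) = 5105 - 1/130*(-1/515)*(-259) = 5105 - 259/66950 = 341779491/66950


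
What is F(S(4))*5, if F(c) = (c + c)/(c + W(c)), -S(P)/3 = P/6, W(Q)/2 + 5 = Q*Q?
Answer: 5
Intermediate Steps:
W(Q) = -10 + 2*Q² (W(Q) = -10 + 2*(Q*Q) = -10 + 2*Q²)
S(P) = -P/2 (S(P) = -3*P/6 = -P/2)
F(c) = 2*c/(-10 + c + 2*c²) (F(c) = (c + c)/(c + (-10 + 2*c²)) = (2*c)/(-10 + c + 2*c²) = 2*c/(-10 + c + 2*c²))
F(S(4))*5 = (2*(-½*4)/(-10 - ½*4 + 2*(-½*4)²))*5 = (2*(-2)/(-10 - 2 + 2*(-2)²))*5 = (2*(-2)/(-10 - 2 + 2*4))*5 = (2*(-2)/(-10 - 2 + 8))*5 = (2*(-2)/(-4))*5 = (2*(-2)*(-¼))*5 = 1*5 = 5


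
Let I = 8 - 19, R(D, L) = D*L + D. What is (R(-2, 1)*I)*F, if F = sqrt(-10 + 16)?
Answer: 44*sqrt(6) ≈ 107.78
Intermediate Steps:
R(D, L) = D + D*L
F = sqrt(6) ≈ 2.4495
I = -11
(R(-2, 1)*I)*F = (-2*(1 + 1)*(-11))*sqrt(6) = (-2*2*(-11))*sqrt(6) = (-4*(-11))*sqrt(6) = 44*sqrt(6)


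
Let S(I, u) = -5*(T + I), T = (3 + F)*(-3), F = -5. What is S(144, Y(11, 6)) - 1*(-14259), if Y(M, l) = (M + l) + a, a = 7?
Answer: 13509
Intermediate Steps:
T = 6 (T = (3 - 5)*(-3) = -2*(-3) = 6)
Y(M, l) = 7 + M + l (Y(M, l) = (M + l) + 7 = 7 + M + l)
S(I, u) = -30 - 5*I (S(I, u) = -5*(6 + I) = -30 - 5*I)
S(144, Y(11, 6)) - 1*(-14259) = (-30 - 5*144) - 1*(-14259) = (-30 - 720) + 14259 = -750 + 14259 = 13509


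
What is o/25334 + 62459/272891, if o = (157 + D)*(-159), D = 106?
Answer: -185455597/130441898 ≈ -1.4217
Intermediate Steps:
o = -41817 (o = (157 + 106)*(-159) = 263*(-159) = -41817)
o/25334 + 62459/272891 = -41817/25334 + 62459/272891 = -41817*1/25334 + 62459*(1/272891) = -789/478 + 62459/272891 = -185455597/130441898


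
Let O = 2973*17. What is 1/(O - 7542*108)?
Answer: -1/763995 ≈ -1.3089e-6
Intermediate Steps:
O = 50541
1/(O - 7542*108) = 1/(50541 - 7542*108) = 1/(50541 - 814536) = 1/(-763995) = -1/763995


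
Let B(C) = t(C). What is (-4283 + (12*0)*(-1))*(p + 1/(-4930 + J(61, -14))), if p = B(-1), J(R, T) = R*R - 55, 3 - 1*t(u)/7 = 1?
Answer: -75787685/1264 ≈ -59959.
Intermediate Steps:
t(u) = 14 (t(u) = 21 - 7*1 = 21 - 7 = 14)
B(C) = 14
J(R, T) = -55 + R**2 (J(R, T) = R**2 - 55 = -55 + R**2)
p = 14
(-4283 + (12*0)*(-1))*(p + 1/(-4930 + J(61, -14))) = (-4283 + (12*0)*(-1))*(14 + 1/(-4930 + (-55 + 61**2))) = (-4283 + 0*(-1))*(14 + 1/(-4930 + (-55 + 3721))) = (-4283 + 0)*(14 + 1/(-4930 + 3666)) = -4283*(14 + 1/(-1264)) = -4283*(14 - 1/1264) = -4283*17695/1264 = -75787685/1264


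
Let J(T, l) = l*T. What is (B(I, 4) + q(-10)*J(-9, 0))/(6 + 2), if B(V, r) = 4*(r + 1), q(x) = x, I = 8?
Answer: 5/2 ≈ 2.5000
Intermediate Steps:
B(V, r) = 4 + 4*r (B(V, r) = 4*(1 + r) = 4 + 4*r)
J(T, l) = T*l
(B(I, 4) + q(-10)*J(-9, 0))/(6 + 2) = ((4 + 4*4) - (-90)*0)/(6 + 2) = ((4 + 16) - 10*0)/8 = (20 + 0)*(1/8) = 20*(1/8) = 5/2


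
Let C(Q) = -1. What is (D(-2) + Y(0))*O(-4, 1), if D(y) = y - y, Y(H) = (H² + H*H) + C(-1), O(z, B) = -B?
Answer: 1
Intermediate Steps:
Y(H) = -1 + 2*H² (Y(H) = (H² + H*H) - 1 = (H² + H²) - 1 = 2*H² - 1 = -1 + 2*H²)
D(y) = 0
(D(-2) + Y(0))*O(-4, 1) = (0 + (-1 + 2*0²))*(-1*1) = (0 + (-1 + 2*0))*(-1) = (0 + (-1 + 0))*(-1) = (0 - 1)*(-1) = -1*(-1) = 1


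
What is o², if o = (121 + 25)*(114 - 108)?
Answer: 767376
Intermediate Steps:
o = 876 (o = 146*6 = 876)
o² = 876² = 767376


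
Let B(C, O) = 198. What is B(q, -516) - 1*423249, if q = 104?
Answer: -423051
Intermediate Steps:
B(q, -516) - 1*423249 = 198 - 1*423249 = 198 - 423249 = -423051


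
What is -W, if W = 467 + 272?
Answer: -739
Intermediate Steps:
W = 739
-W = -1*739 = -739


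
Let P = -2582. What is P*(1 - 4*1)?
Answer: 7746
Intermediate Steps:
P*(1 - 4*1) = -2582*(1 - 4*1) = -2582*(1 - 4) = -2582*(-3) = 7746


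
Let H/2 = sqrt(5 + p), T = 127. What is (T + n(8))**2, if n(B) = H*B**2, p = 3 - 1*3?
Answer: 98049 + 32512*sqrt(5) ≈ 1.7075e+5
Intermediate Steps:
p = 0 (p = 3 - 3 = 0)
H = 2*sqrt(5) (H = 2*sqrt(5 + 0) = 2*sqrt(5) ≈ 4.4721)
n(B) = 2*sqrt(5)*B**2 (n(B) = (2*sqrt(5))*B**2 = 2*sqrt(5)*B**2)
(T + n(8))**2 = (127 + 2*sqrt(5)*8**2)**2 = (127 + 2*sqrt(5)*64)**2 = (127 + 128*sqrt(5))**2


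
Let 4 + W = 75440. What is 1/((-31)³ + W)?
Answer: 1/45645 ≈ 2.1908e-5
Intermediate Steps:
W = 75436 (W = -4 + 75440 = 75436)
1/((-31)³ + W) = 1/((-31)³ + 75436) = 1/(-29791 + 75436) = 1/45645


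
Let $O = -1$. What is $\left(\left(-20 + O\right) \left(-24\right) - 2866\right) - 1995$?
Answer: $-4357$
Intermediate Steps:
$\left(\left(-20 + O\right) \left(-24\right) - 2866\right) - 1995 = \left(\left(-20 - 1\right) \left(-24\right) - 2866\right) - 1995 = \left(\left(-21\right) \left(-24\right) - 2866\right) - 1995 = \left(504 - 2866\right) - 1995 = -2362 - 1995 = -4357$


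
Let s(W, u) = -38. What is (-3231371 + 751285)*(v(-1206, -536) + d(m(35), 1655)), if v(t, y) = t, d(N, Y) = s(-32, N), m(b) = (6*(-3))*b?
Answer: 3085226984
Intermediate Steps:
m(b) = -18*b
d(N, Y) = -38
(-3231371 + 751285)*(v(-1206, -536) + d(m(35), 1655)) = (-3231371 + 751285)*(-1206 - 38) = -2480086*(-1244) = 3085226984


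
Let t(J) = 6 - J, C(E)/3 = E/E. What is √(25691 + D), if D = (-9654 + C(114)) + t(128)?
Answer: √15918 ≈ 126.17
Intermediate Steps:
C(E) = 3 (C(E) = 3*(E/E) = 3*1 = 3)
D = -9773 (D = (-9654 + 3) + (6 - 1*128) = -9651 + (6 - 128) = -9651 - 122 = -9773)
√(25691 + D) = √(25691 - 9773) = √15918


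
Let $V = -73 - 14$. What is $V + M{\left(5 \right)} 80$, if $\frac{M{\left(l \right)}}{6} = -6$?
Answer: $-2967$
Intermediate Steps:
$V = -87$ ($V = -73 - 14 = -87$)
$M{\left(l \right)} = -36$ ($M{\left(l \right)} = 6 \left(-6\right) = -36$)
$V + M{\left(5 \right)} 80 = -87 - 2880 = -2967$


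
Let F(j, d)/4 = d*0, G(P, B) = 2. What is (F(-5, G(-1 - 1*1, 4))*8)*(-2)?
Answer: 0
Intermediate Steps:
F(j, d) = 0 (F(j, d) = 4*(d*0) = 4*0 = 0)
(F(-5, G(-1 - 1*1, 4))*8)*(-2) = (0*8)*(-2) = 0*(-2) = 0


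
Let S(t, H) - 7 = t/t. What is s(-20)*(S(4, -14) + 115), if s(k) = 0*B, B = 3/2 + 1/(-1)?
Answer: 0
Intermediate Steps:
B = 1/2 (B = 3*(1/2) + 1*(-1) = 3/2 - 1 = 1/2 ≈ 0.50000)
S(t, H) = 8 (S(t, H) = 7 + t/t = 7 + 1 = 8)
s(k) = 0 (s(k) = 0*(1/2) = 0)
s(-20)*(S(4, -14) + 115) = 0*(8 + 115) = 0*123 = 0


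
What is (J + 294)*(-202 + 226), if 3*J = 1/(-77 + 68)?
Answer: 63496/9 ≈ 7055.1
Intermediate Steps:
J = -1/27 (J = 1/(3*(-77 + 68)) = (1/3)/(-9) = (1/3)*(-1/9) = -1/27 ≈ -0.037037)
(J + 294)*(-202 + 226) = (-1/27 + 294)*(-202 + 226) = (7937/27)*24 = 63496/9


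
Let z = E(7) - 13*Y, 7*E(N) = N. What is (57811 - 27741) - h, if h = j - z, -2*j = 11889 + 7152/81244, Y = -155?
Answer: 1544876759/40622 ≈ 38031.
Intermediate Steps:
E(N) = N/7
j = -241479267/40622 (j = -(11889 + 7152/81244)/2 = -(11889 + 7152*(1/81244))/2 = -(11889 + 1788/20311)/2 = -1/2*241479267/20311 = -241479267/40622 ≈ -5944.5)
z = 2016 (z = (1/7)*7 - 13*(-155) = 1 + 2015 = 2016)
h = -323373219/40622 (h = -241479267/40622 - 1*2016 = -241479267/40622 - 2016 = -323373219/40622 ≈ -7960.5)
(57811 - 27741) - h = (57811 - 27741) - 1*(-323373219/40622) = 30070 + 323373219/40622 = 1544876759/40622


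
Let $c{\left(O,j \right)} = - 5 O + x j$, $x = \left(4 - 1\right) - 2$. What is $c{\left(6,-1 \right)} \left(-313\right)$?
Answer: $9703$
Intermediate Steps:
$x = 1$ ($x = 3 - 2 = 1$)
$c{\left(O,j \right)} = j - 5 O$ ($c{\left(O,j \right)} = - 5 O + 1 j = - 5 O + j = j - 5 O$)
$c{\left(6,-1 \right)} \left(-313\right) = \left(-1 - 30\right) \left(-313\right) = \left(-31\right) \left(-313\right) = 9703$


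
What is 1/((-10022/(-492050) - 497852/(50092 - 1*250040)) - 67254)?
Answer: -12298051675/827062295856018 ≈ -1.4870e-5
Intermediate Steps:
1/((-10022/(-492050) - 497852/(50092 - 1*250040)) - 67254) = 1/((-10022*(-1/492050) - 497852/(50092 - 250040)) - 67254) = 1/((5011/246025 - 497852/(-199948)) - 67254) = 1/((5011/246025 - 497852*(-1/199948)) - 67254) = 1/((5011/246025 + 124463/49987) - 67254) = 1/(30871494432/12298051675 - 67254) = 1/(-827062295856018/12298051675) = -12298051675/827062295856018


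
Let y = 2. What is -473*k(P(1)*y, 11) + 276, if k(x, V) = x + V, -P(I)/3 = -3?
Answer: -13441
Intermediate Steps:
P(I) = 9 (P(I) = -3*(-3) = 9)
k(x, V) = V + x
-473*k(P(1)*y, 11) + 276 = -473*(11 + 9*2) + 276 = -473*(11 + 18) + 276 = -473*29 + 276 = -13717 + 276 = -13441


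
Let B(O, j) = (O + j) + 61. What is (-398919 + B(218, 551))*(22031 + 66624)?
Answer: -35292580295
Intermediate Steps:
B(O, j) = 61 + O + j
(-398919 + B(218, 551))*(22031 + 66624) = (-398919 + (61 + 218 + 551))*(22031 + 66624) = (-398919 + 830)*88655 = -398089*88655 = -35292580295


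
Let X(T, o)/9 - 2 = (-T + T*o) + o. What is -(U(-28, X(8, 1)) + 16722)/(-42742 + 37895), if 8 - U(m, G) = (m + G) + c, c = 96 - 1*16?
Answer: 16651/4847 ≈ 3.4353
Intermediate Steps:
c = 80 (c = 96 - 16 = 80)
X(T, o) = 18 - 9*T + 9*o + 9*T*o (X(T, o) = 18 + 9*((-T + T*o) + o) = 18 + 9*(o - T + T*o) = 18 + (-9*T + 9*o + 9*T*o) = 18 - 9*T + 9*o + 9*T*o)
U(m, G) = -72 - G - m (U(m, G) = 8 - ((m + G) + 80) = 8 - ((G + m) + 80) = 8 - (80 + G + m) = 8 + (-80 - G - m) = -72 - G - m)
-(U(-28, X(8, 1)) + 16722)/(-42742 + 37895) = -((-72 - (18 - 9*8 + 9*1 + 9*8*1) - 1*(-28)) + 16722)/(-42742 + 37895) = -((-72 - (18 - 72 + 9 + 72) + 28) + 16722)/(-4847) = -((-72 - 1*27 + 28) + 16722)*(-1)/4847 = -((-72 - 27 + 28) + 16722)*(-1)/4847 = -(-71 + 16722)*(-1)/4847 = -16651*(-1)/4847 = -1*(-16651/4847) = 16651/4847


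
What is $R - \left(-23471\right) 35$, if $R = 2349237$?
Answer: $3170722$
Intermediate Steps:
$R - \left(-23471\right) 35 = 2349237 - \left(-23471\right) 35 = 2349237 - -821485 = 2349237 + 821485 = 3170722$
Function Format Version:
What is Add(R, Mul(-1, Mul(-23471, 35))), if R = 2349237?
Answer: 3170722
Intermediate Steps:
Add(R, Mul(-1, Mul(-23471, 35))) = Add(2349237, Mul(-1, Mul(-23471, 35))) = Add(2349237, Mul(-1, -821485)) = Add(2349237, 821485) = 3170722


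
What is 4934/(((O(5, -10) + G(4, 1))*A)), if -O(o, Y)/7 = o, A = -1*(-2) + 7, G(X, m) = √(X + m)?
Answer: -17269/1098 - 2467*√5/5490 ≈ -16.732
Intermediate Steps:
A = 9 (A = 2 + 7 = 9)
O(o, Y) = -7*o
4934/(((O(5, -10) + G(4, 1))*A)) = 4934/(((-7*5 + √(4 + 1))*9)) = 4934/(((-35 + √5)*9)) = 4934/(-315 + 9*√5)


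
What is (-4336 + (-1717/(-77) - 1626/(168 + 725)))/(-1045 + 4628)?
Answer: -296739617/246370663 ≈ -1.2044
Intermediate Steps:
(-4336 + (-1717/(-77) - 1626/(168 + 725)))/(-1045 + 4628) = (-4336 + (-1717*(-1/77) - 1626/893))/3583 = (-4336 + (1717/77 - 1626*1/893))*(1/3583) = (-4336 + (1717/77 - 1626/893))*(1/3583) = (-4336 + 1408079/68761)*(1/3583) = -296739617/68761*1/3583 = -296739617/246370663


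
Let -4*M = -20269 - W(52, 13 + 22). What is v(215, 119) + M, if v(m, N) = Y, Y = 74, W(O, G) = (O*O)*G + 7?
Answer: 28803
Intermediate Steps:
W(O, G) = 7 + G*O² (W(O, G) = O²*G + 7 = G*O² + 7 = 7 + G*O²)
v(m, N) = 74
M = 28729 (M = -(-20269 - (7 + (13 + 22)*52²))/4 = -(-20269 - (7 + 35*2704))/4 = -(-20269 - (7 + 94640))/4 = -(-20269 - 1*94647)/4 = -(-20269 - 94647)/4 = -¼*(-114916) = 28729)
v(215, 119) + M = 74 + 28729 = 28803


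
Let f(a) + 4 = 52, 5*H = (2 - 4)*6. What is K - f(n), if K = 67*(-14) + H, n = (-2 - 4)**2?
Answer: -4942/5 ≈ -988.40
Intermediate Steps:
n = 36 (n = (-6)**2 = 36)
H = -12/5 (H = ((2 - 4)*6)/5 = (-2*6)/5 = (1/5)*(-12) = -12/5 ≈ -2.4000)
f(a) = 48 (f(a) = -4 + 52 = 48)
K = -4702/5 (K = 67*(-14) - 12/5 = -938 - 12/5 = -4702/5 ≈ -940.40)
K - f(n) = -4702/5 - 1*48 = -4702/5 - 48 = -4942/5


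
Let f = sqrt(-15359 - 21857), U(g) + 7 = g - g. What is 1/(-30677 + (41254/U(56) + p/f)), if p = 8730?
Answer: -5557437368/203238177509307 + 47530*I*sqrt(2326)/67746059169769 ≈ -2.7344e-5 + 3.3837e-8*I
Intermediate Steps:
U(g) = -7 (U(g) = -7 + (g - g) = -7 + 0 = -7)
f = 4*I*sqrt(2326) (f = sqrt(-37216) = 4*I*sqrt(2326) ≈ 192.91*I)
1/(-30677 + (41254/U(56) + p/f)) = 1/(-30677 + (41254/(-7) + 8730/((4*I*sqrt(2326))))) = 1/(-30677 + (41254*(-1/7) + 8730*(-I*sqrt(2326)/9304))) = 1/(-30677 + (-41254/7 - 4365*I*sqrt(2326)/4652)) = 1/(-255993/7 - 4365*I*sqrt(2326)/4652)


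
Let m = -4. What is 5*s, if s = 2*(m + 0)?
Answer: -40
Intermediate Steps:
s = -8 (s = 2*(-4 + 0) = 2*(-4) = -8)
5*s = 5*(-8) = -40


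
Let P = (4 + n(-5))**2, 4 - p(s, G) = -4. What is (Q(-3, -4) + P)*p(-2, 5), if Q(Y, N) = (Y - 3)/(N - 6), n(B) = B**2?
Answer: 33664/5 ≈ 6732.8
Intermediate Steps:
p(s, G) = 8 (p(s, G) = 4 - 1*(-4) = 4 + 4 = 8)
Q(Y, N) = (-3 + Y)/(-6 + N)
P = 841 (P = (4 + (-5)**2)**2 = (4 + 25)**2 = 29**2 = 841)
(Q(-3, -4) + P)*p(-2, 5) = ((-3 - 3)/(-6 - 4) + 841)*8 = (-6/(-10) + 841)*8 = (-1/10*(-6) + 841)*8 = (3/5 + 841)*8 = (4208/5)*8 = 33664/5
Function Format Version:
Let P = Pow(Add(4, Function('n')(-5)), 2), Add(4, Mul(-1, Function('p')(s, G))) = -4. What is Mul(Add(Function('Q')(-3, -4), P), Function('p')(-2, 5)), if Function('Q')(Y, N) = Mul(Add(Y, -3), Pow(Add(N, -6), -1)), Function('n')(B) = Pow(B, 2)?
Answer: Rational(33664, 5) ≈ 6732.8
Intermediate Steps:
Function('p')(s, G) = 8 (Function('p')(s, G) = Add(4, Mul(-1, -4)) = Add(4, 4) = 8)
Function('Q')(Y, N) = Mul(Pow(Add(-6, N), -1), Add(-3, Y)) (Function('Q')(Y, N) = Mul(Add(-3, Y), Pow(Add(-6, N), -1)) = Mul(Pow(Add(-6, N), -1), Add(-3, Y)))
P = 841 (P = Pow(Add(4, Pow(-5, 2)), 2) = Pow(Add(4, 25), 2) = Pow(29, 2) = 841)
Mul(Add(Function('Q')(-3, -4), P), Function('p')(-2, 5)) = Mul(Add(Mul(Pow(Add(-6, -4), -1), Add(-3, -3)), 841), 8) = Mul(Add(Mul(Pow(-10, -1), -6), 841), 8) = Mul(Add(Mul(Rational(-1, 10), -6), 841), 8) = Mul(Add(Rational(3, 5), 841), 8) = Mul(Rational(4208, 5), 8) = Rational(33664, 5)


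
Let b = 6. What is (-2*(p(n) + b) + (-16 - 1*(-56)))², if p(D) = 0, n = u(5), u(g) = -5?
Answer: 784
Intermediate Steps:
n = -5
(-2*(p(n) + b) + (-16 - 1*(-56)))² = (-2*(0 + 6) + (-16 - 1*(-56)))² = (-2*6 + (-16 + 56))² = (-12 + 40)² = 28² = 784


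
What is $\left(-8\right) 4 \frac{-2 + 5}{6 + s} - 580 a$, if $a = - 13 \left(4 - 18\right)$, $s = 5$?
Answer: $- \frac{1161256}{11} \approx -1.0557 \cdot 10^{5}$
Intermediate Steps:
$a = 182$ ($a = \left(-13\right) \left(-14\right) = 182$)
$\left(-8\right) 4 \frac{-2 + 5}{6 + s} - 580 a = \left(-8\right) 4 \frac{-2 + 5}{6 + 5} - 105560 = - 32 \cdot \frac{3}{11} - 105560 = - 32 \cdot 3 \cdot \frac{1}{11} - 105560 = \left(-32\right) \frac{3}{11} - 105560 = - \frac{96}{11} - 105560 = - \frac{1161256}{11}$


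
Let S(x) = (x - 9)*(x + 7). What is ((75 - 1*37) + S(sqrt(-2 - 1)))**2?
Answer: 772 + 112*I*sqrt(3) ≈ 772.0 + 193.99*I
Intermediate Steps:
S(x) = (-9 + x)*(7 + x)
((75 - 1*37) + S(sqrt(-2 - 1)))**2 = ((75 - 1*37) + (-63 + (sqrt(-2 - 1))**2 - 2*sqrt(-2 - 1)))**2 = ((75 - 37) + (-63 + (sqrt(-3))**2 - 2*I*sqrt(3)))**2 = (38 + (-63 + (I*sqrt(3))**2 - 2*I*sqrt(3)))**2 = (38 + (-63 - 3 - 2*I*sqrt(3)))**2 = (38 + (-66 - 2*I*sqrt(3)))**2 = (-28 - 2*I*sqrt(3))**2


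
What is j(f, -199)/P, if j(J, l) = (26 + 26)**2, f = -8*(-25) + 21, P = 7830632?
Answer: 338/978829 ≈ 0.00034531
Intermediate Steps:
f = 221 (f = 200 + 21 = 221)
j(J, l) = 2704 (j(J, l) = 52**2 = 2704)
j(f, -199)/P = 2704/7830632 = 2704*(1/7830632) = 338/978829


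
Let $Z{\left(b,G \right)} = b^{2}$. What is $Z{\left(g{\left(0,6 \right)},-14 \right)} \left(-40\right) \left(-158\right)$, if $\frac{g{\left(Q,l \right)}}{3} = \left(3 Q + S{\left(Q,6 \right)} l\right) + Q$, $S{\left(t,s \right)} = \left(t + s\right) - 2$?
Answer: $32762880$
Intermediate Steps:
$S{\left(t,s \right)} = -2 + s + t$ ($S{\left(t,s \right)} = \left(s + t\right) - 2 = -2 + s + t$)
$g{\left(Q,l \right)} = 12 Q + 3 l \left(4 + Q\right)$ ($g{\left(Q,l \right)} = 3 \left(\left(3 Q + \left(-2 + 6 + Q\right) l\right) + Q\right) = 3 \left(\left(3 Q + \left(4 + Q\right) l\right) + Q\right) = 3 \left(\left(3 Q + l \left(4 + Q\right)\right) + Q\right) = 3 \left(4 Q + l \left(4 + Q\right)\right) = 12 Q + 3 l \left(4 + Q\right)$)
$Z{\left(g{\left(0,6 \right)},-14 \right)} \left(-40\right) \left(-158\right) = \left(12 \cdot 0 + 3 \cdot 6 \left(4 + 0\right)\right)^{2} \left(-40\right) \left(-158\right) = \left(0 + 3 \cdot 6 \cdot 4\right)^{2} \left(-40\right) \left(-158\right) = \left(0 + 72\right)^{2} \left(-40\right) \left(-158\right) = 72^{2} \left(-40\right) \left(-158\right) = 5184 \left(-40\right) \left(-158\right) = \left(-207360\right) \left(-158\right) = 32762880$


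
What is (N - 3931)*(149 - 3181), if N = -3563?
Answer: 22721808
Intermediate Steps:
(N - 3931)*(149 - 3181) = (-3563 - 3931)*(149 - 3181) = -7494*(-3032) = 22721808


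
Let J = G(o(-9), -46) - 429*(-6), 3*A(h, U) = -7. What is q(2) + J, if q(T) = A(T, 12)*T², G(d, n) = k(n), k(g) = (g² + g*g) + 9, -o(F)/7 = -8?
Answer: 20417/3 ≈ 6805.7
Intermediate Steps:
o(F) = 56 (o(F) = -7*(-8) = 56)
k(g) = 9 + 2*g² (k(g) = (g² + g²) + 9 = 2*g² + 9 = 9 + 2*g²)
G(d, n) = 9 + 2*n²
A(h, U) = -7/3 (A(h, U) = (⅓)*(-7) = -7/3)
q(T) = -7*T²/3
J = 6815 (J = (9 + 2*(-46)²) - 429*(-6) = (9 + 2*2116) - 1*(-2574) = (9 + 4232) + 2574 = 4241 + 2574 = 6815)
q(2) + J = -7/3*2² + 6815 = -7/3*4 + 6815 = -28/3 + 6815 = 20417/3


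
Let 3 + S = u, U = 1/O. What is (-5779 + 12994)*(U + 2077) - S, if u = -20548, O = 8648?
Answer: 129772811903/8648 ≈ 1.5006e+7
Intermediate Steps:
U = 1/8648 ≈ 0.00011563
S = -20551 (S = -3 - 20548 = -20551)
(-5779 + 12994)*(U + 2077) - S = (-5779 + 12994)*(1/8648 + 2077) - 1*(-20551) = 7215*(17961897/8648) + 20551 = 129595086855/8648 + 20551 = 129772811903/8648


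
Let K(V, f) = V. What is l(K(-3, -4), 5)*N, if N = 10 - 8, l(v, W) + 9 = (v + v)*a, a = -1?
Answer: -6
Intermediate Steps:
l(v, W) = -9 - 2*v (l(v, W) = -9 + (v + v)*(-1) = -9 + (2*v)*(-1) = -9 - 2*v)
N = 2
l(K(-3, -4), 5)*N = (-9 - 2*(-3))*2 = (-9 + 6)*2 = -3*2 = -6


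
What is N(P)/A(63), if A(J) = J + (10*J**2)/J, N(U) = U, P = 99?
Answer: 1/7 ≈ 0.14286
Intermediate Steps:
A(J) = 11*J (A(J) = J + 10*J = 11*J)
N(P)/A(63) = 99/((11*63)) = 99/693 = 99*(1/693) = 1/7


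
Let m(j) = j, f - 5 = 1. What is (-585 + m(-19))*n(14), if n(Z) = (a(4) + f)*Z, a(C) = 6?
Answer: -101472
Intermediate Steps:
f = 6 (f = 5 + 1 = 6)
n(Z) = 12*Z (n(Z) = (6 + 6)*Z = 12*Z)
(-585 + m(-19))*n(14) = (-585 - 19)*(12*14) = -604*168 = -101472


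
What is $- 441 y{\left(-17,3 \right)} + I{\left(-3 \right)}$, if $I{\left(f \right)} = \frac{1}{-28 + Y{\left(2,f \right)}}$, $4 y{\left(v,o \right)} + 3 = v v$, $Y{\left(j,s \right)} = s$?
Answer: $- \frac{1954955}{62} \approx -31532.0$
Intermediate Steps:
$y{\left(v,o \right)} = - \frac{3}{4} + \frac{v^{2}}{4}$ ($y{\left(v,o \right)} = - \frac{3}{4} + \frac{v v}{4} = - \frac{3}{4} + \frac{v^{2}}{4}$)
$I{\left(f \right)} = \frac{1}{-28 + f}$
$- 441 y{\left(-17,3 \right)} + I{\left(-3 \right)} = - 441 \left(- \frac{3}{4} + \frac{\left(-17\right)^{2}}{4}\right) + \frac{1}{-28 - 3} = - 441 \left(- \frac{3}{4} + \frac{1}{4} \cdot 289\right) + \frac{1}{-31} = - 441 \left(- \frac{3}{4} + \frac{289}{4}\right) - \frac{1}{31} = \left(-441\right) \frac{143}{2} - \frac{1}{31} = - \frac{63063}{2} - \frac{1}{31} = - \frac{1954955}{62}$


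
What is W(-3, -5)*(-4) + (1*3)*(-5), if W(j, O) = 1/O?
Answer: -71/5 ≈ -14.200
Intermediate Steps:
W(-3, -5)*(-4) + (1*3)*(-5) = -4/(-5) + (1*3)*(-5) = -⅕*(-4) + 3*(-5) = ⅘ - 15 = -71/5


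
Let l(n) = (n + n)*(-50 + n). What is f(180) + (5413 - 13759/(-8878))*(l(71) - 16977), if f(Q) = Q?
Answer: -672743272095/8878 ≈ -7.5776e+7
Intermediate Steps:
l(n) = 2*n*(-50 + n) (l(n) = (2*n)*(-50 + n) = 2*n*(-50 + n))
f(180) + (5413 - 13759/(-8878))*(l(71) - 16977) = 180 + (5413 - 13759/(-8878))*(2*71*(-50 + 71) - 16977) = 180 + (5413 - 13759*(-1/8878))*(2*71*21 - 16977) = 180 + (5413 + 13759/8878)*(2982 - 16977) = 180 + (48070373/8878)*(-13995) = 180 - 672744870135/8878 = -672743272095/8878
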